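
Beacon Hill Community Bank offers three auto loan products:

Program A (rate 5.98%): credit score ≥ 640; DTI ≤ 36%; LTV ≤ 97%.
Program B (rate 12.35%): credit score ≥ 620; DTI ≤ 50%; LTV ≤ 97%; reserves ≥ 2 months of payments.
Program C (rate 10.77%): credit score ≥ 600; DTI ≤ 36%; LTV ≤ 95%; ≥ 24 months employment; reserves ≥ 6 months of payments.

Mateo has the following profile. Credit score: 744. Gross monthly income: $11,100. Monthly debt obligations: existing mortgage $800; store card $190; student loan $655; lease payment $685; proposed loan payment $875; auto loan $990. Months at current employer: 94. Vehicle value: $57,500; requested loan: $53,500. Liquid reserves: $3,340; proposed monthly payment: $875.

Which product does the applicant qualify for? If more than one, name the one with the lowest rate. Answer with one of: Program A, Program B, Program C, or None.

Total debts = (800 + 190 + 655 + 685 + 875 + 990) = 4,195; DTI = 4,195/11,100 = 37.8%.
LTV = 53,500/57,500 = 93%.
Reserves = 3,340/875 = 3.8 months.
Program A: score 744 ≥ 640; DTI 37.8% > 36%; LTV 93% ≤ 97% → does not qualify.
Program B: score 744 ≥ 620; DTI 37.8% ≤ 50%; LTV 93% ≤ 97%; reserves 3.8 ≥ 2 mo → qualifies.
Program C: score 744 ≥ 600; DTI 37.8% > 36%; LTV 93% ≤ 95%; employment 94 ≥ 24 mo; reserves 3.8 < 6 mo → does not qualify.

Program B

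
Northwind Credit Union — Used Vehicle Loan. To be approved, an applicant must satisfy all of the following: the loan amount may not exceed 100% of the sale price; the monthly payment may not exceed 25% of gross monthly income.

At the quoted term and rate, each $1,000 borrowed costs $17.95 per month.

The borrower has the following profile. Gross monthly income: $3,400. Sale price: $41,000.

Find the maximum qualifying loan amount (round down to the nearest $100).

Payment cap: 25% × $3,400 = $850/month.
At $17.95 per $1,000, that supports 850/17.95 × 1,000 ≈ $47,353 → $47,300.
LTV cap: 100% × $41,000 = $41,000 → $41,000.
Binding constraint: loan-to-value.

$41,000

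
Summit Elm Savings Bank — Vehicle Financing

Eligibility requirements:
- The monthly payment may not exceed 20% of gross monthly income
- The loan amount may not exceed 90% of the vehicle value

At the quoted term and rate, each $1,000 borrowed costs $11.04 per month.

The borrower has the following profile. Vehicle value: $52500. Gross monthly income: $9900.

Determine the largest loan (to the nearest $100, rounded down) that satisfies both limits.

$47,200

Payment cap: 20% × $9,900 = $1,980/month.
At $11.04 per $1,000, that supports 1,980/11.04 × 1,000 ≈ $179,347 → $179,300.
LTV cap: 90% × $52,500 = $47,250 → $47,200.
Binding constraint: loan-to-value.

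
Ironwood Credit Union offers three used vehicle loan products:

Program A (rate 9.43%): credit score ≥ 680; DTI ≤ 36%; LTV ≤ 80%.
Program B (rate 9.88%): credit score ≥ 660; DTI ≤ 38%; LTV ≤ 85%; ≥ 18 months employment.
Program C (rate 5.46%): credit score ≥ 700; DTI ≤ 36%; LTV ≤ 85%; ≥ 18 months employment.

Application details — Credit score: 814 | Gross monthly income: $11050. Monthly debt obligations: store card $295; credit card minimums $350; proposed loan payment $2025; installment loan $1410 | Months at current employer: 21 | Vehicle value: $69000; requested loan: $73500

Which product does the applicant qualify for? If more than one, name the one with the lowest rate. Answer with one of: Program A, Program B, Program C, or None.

Total debts = (295 + 350 + 2,025 + 1,410) = 4,080; DTI = 4,080/11,050 = 36.9%.
LTV = 73,500/69,000 = 106.5%.
Program A: score 814 ≥ 680; DTI 36.9% > 36%; LTV 106.5% > 80% → does not qualify.
Program B: score 814 ≥ 660; DTI 36.9% ≤ 38%; LTV 106.5% > 85%; employment 21 ≥ 18 mo → does not qualify.
Program C: score 814 ≥ 700; DTI 36.9% > 36%; LTV 106.5% > 85%; employment 21 ≥ 18 mo → does not qualify.

None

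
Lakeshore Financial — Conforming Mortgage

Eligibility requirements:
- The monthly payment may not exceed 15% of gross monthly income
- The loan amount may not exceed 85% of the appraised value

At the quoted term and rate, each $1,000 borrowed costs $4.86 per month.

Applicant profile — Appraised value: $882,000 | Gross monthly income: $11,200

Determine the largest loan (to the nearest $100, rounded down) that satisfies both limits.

Payment cap: 15% × $11,200 = $1,680/month.
At $4.86 per $1,000, that supports 1,680/4.86 × 1,000 ≈ $345,679 → $345,600.
LTV cap: 85% × $882,000 = $749,700 → $749,700.
Binding constraint: payment-to-income.

$345,600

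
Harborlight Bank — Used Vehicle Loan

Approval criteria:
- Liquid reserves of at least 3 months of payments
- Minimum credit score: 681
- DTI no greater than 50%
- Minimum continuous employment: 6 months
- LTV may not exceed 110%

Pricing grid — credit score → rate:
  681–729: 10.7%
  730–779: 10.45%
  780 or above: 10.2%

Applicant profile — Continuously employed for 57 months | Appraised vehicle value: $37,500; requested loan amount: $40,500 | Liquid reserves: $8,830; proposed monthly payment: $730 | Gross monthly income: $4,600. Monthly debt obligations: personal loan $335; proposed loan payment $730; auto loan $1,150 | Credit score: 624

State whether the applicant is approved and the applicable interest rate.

Credit score 624 < 681 (below minimum)
Total monthly debts = (335 + 730 + 1,150) = 2,215. DTI = 2,215/4,600 = 48.2% ≤ 50%
Employment 57 ≥ 6 months
Reserves: 8,830 ÷ 730 = 12.1 months (meets 3-month minimum)
LTV = 40,500/37,500 = 108% ≤ 110%
Not all requirements met → denied.

Denied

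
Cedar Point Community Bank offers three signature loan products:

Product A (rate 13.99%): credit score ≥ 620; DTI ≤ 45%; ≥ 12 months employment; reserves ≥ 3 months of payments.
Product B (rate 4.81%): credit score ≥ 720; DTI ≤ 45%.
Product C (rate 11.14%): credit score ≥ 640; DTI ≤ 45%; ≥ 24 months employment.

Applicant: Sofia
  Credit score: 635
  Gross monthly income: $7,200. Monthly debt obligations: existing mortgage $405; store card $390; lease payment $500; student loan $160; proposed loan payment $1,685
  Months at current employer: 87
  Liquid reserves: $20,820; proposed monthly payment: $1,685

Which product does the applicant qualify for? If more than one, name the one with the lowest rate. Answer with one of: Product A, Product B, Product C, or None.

Total debts = (405 + 390 + 500 + 160 + 1,685) = 3,140; DTI = 3,140/7,200 = 43.6%.
Reserves = 20,820/1,685 = 12.4 months.
Product A: score 635 ≥ 620; DTI 43.6% ≤ 45%; employment 87 ≥ 12 mo; reserves 12.4 ≥ 3 mo → qualifies.
Product B: score 635 < 720; DTI 43.6% ≤ 45% → does not qualify.
Product C: score 635 < 640; DTI 43.6% ≤ 45%; employment 87 ≥ 24 mo → does not qualify.

Product A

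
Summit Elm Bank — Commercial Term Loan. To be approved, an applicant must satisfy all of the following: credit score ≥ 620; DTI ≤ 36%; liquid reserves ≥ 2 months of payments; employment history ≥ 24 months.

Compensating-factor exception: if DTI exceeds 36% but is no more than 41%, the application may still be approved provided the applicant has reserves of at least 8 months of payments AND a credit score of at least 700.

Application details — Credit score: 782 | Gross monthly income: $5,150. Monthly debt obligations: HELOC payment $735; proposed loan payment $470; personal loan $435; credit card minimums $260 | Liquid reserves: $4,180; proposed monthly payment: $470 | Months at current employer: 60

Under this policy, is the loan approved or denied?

Approved

Credit score 782 ≥ 620 (meets base)
Total debts = (735 + 470 + 435 + 260) = 1,900. DTI: 1,900 ÷ 5,150 = 36.9%, over the 36% base limit.
Reserves: 4,180 ÷ 470 = 8.9 months (meets 2-month minimum)
Employment 60 ≥ 24 months
36.9% falls in the override range (36%–41%), so the compensating-factor test applies.
Reserves 8.9 ≥ 8 months; credit score 782 ≥ 700.
Both override conditions satisfied; DTI exception granted.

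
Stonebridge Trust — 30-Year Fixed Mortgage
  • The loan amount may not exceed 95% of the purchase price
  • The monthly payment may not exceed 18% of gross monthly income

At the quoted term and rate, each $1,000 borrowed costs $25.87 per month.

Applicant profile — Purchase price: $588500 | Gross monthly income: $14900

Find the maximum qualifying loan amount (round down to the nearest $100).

Payment cap: 18% × $14,900 = $2,682/month.
At $25.87 per $1,000, that supports 2,682/25.87 × 1,000 ≈ $103,672 → $103,600.
LTV cap: 95% × $588,500 = $559,075 → $559,000.
Binding constraint: payment-to-income.

$103,600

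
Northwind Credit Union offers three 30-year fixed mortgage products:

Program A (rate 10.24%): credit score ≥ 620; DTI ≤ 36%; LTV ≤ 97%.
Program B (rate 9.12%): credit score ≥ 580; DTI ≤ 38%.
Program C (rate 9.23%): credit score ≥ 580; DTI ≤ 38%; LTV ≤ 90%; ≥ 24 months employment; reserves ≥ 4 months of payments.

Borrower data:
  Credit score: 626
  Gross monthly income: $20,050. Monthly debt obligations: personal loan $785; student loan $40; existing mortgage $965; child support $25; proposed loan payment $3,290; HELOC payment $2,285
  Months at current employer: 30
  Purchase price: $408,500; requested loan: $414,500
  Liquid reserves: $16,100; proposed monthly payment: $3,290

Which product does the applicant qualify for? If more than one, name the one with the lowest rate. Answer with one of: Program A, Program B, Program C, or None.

Program B

Total debts = (785 + 40 + 965 + 25 + 3,290 + 2,285) = 7,390; DTI = 7,390/20,050 = 36.9%.
LTV = 414,500/408,500 = 101.5%.
Reserves = 16,100/3,290 = 4.9 months.
Program A: score 626 ≥ 620; DTI 36.9% > 36%; LTV 101.5% > 97% → does not qualify.
Program B: score 626 ≥ 580; DTI 36.9% ≤ 38% → qualifies.
Program C: score 626 ≥ 580; DTI 36.9% ≤ 38%; LTV 101.5% > 90%; employment 30 ≥ 24 mo; reserves 4.9 ≥ 4 mo → does not qualify.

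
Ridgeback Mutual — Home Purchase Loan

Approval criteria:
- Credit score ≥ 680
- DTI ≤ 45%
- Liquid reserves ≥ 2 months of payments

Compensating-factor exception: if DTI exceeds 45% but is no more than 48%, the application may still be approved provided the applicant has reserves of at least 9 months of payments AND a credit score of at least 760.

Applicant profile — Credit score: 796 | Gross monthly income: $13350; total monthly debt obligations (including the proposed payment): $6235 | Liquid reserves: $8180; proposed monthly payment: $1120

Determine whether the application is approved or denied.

Credit score 796 ≥ 680 (meets base)
DTI = 6,235/13,350 = 46.7% > 45% — standard DTI limit exceeded.
Liquid reserves cover 8,180/1,120 = 7.3 months — ≥ 2 required
46.7% falls in the override range (45%–48%), so the compensating-factor test applies.
Override check — reserves: 7.3 mo (short of 9); score: 796 (ok).
Override conditions not both satisfied; exception does not apply.

Denied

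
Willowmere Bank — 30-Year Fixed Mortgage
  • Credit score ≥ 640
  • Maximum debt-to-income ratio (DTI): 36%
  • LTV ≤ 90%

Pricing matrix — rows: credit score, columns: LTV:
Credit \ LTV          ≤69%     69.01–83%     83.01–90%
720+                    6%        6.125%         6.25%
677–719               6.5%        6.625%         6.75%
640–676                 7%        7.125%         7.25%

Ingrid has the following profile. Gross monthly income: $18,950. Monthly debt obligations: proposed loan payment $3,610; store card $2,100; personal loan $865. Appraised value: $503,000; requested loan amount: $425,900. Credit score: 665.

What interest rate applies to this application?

Credit score 665 ≥ 640; Total monthly debts = (3,610 + 2,100 + 865) = 6,575. Debt-to-income = 6,575/18,950 = 34.7% — meets 36% limit
Loan-to-value = 425,900/503,000 = 84.7% — pass (90% max)
Credit 665 → row 640–676; LTV 84.7% → column 83.01–90%. Grid cell → 7.25%.

7.25%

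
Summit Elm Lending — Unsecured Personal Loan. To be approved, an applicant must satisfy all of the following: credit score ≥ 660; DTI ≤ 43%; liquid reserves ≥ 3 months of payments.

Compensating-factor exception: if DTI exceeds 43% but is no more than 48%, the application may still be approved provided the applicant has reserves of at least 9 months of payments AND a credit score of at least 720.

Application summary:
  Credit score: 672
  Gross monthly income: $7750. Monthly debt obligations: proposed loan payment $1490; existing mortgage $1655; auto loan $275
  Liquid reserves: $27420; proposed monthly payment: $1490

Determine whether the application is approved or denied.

Credit score 672 ≥ 660 (meets base)
Total debts = (1,490 + 1,655 + 275) = 3,420. DTI = 3,420/7,750 = 44.1% > 43% — standard DTI limit exceeded.
Reserves: 27,420 ÷ 1,490 = 18.4 months (meets 3-month minimum)
DTI 44.1% is within the 43%–48% exception band; checking compensating factors.
Override check — reserves: 18.4 mo (ok); score: 672 (below 720).
Compensating-factor requirement not fully met.

Denied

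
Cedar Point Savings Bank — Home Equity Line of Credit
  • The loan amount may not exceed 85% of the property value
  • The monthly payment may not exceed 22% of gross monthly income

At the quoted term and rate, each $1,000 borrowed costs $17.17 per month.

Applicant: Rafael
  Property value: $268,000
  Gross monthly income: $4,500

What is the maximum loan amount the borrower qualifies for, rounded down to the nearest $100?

$57,600

Payment cap: 22% × $4,500 = $990/month.
At $17.17 per $1,000, that supports 990/17.17 × 1,000 ≈ $57,658 → $57,600.
LTV cap: 85% × $268,000 = $227,800 → $227,800.
Binding constraint: payment-to-income.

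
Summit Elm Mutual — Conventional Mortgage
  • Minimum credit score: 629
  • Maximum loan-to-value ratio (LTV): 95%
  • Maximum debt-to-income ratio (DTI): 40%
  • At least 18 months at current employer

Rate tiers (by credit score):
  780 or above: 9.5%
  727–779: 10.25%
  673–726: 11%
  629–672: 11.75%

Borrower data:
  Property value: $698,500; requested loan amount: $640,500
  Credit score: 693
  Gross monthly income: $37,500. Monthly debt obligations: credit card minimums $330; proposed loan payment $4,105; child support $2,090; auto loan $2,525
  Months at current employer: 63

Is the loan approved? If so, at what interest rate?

Credit score 693 ≥ 629 (meets minimum)
Employment 63 ≥ 18 months
Loan-to-value = 640,500/698,500 = 91.7% — pass (95% max)
Total monthly debts = (330 + 4,105 + 2,090 + 2,525) = 9,050. DTI = 9,050/37,500 = 24.1% ≤ 40%
All requirements met. Score 693 falls in the 673–726 tier → 11%.

Approved at 11%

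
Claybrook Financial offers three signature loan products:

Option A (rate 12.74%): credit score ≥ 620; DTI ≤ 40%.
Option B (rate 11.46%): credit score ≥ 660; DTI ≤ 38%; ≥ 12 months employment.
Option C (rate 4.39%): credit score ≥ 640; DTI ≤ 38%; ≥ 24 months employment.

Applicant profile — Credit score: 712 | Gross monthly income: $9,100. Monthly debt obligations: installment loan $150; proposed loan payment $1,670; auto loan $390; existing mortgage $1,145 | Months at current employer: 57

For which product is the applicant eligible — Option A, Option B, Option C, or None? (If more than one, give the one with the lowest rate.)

Option C

Total debts = (150 + 1,670 + 390 + 1,145) = 3,355; DTI = 3,355/9,100 = 36.9%.
Option A: score 712 ≥ 620; DTI 36.9% ≤ 40% → qualifies.
Option B: score 712 ≥ 660; DTI 36.9% ≤ 38%; employment 57 ≥ 12 mo → qualifies.
Option C: score 712 ≥ 640; DTI 36.9% ≤ 38%; employment 57 ≥ 24 mo → qualifies.
Qualifying: Option A, Option B, Option C. Lowest rate is 4.39% → Option C.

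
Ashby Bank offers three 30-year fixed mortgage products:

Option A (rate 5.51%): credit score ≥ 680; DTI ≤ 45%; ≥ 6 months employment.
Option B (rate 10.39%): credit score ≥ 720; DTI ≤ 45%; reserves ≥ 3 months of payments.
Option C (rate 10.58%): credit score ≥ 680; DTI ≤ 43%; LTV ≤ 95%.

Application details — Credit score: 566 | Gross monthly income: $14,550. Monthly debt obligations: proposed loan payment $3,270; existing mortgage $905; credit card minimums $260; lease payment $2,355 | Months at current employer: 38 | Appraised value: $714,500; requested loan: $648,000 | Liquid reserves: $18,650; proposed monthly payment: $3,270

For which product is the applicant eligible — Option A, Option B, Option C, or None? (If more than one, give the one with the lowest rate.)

Total debts = (3,270 + 905 + 260 + 2,355) = 6,790; DTI = 6,790/14,550 = 46.7%.
LTV = 648,000/714,500 = 90.7%.
Reserves = 18,650/3,270 = 5.7 months.
Option A: score 566 < 680; DTI 46.7% > 45%; employment 38 ≥ 6 mo → does not qualify.
Option B: score 566 < 720; DTI 46.7% > 45%; reserves 5.7 ≥ 3 mo → does not qualify.
Option C: score 566 < 680; DTI 46.7% > 43%; LTV 90.7% ≤ 95% → does not qualify.

None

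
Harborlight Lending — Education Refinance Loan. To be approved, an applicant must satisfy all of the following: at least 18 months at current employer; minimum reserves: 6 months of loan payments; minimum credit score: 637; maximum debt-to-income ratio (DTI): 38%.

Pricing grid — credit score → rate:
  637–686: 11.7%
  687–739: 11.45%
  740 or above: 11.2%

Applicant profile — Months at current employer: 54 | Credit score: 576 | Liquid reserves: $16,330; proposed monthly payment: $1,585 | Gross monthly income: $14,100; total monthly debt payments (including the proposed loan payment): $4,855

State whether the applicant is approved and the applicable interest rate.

Credit score 576 < 637 (below minimum)
Reserves: 16,330 ÷ 1,585 = 10.3 months (meets 6-month minimum)
DTI: 4,855 ÷ 14,100 = 34.4%, within the 38% cap
Employment 54 ≥ 18 months
Not all requirements met → denied.

Denied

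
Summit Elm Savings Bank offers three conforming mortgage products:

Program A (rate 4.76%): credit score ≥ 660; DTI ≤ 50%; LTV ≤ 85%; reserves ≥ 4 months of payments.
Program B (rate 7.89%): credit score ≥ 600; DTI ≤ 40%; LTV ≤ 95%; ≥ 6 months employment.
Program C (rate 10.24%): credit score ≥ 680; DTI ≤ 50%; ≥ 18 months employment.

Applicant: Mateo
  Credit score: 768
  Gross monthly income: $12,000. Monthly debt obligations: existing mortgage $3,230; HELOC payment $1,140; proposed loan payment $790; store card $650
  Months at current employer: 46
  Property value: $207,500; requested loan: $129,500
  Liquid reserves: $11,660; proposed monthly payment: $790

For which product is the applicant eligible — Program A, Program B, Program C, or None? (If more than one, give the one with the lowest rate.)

Program A

Total debts = (3,230 + 1,140 + 790 + 650) = 5,810; DTI = 5,810/12,000 = 48.4%.
LTV = 129,500/207,500 = 62.4%.
Reserves = 11,660/790 = 14.8 months.
Program A: score 768 ≥ 660; DTI 48.4% ≤ 50%; LTV 62.4% ≤ 85%; reserves 14.8 ≥ 4 mo → qualifies.
Program B: score 768 ≥ 600; DTI 48.4% > 40%; LTV 62.4% ≤ 95%; employment 46 ≥ 6 mo → does not qualify.
Program C: score 768 ≥ 680; DTI 48.4% ≤ 50%; employment 46 ≥ 18 mo → qualifies.
Qualifying: Program A, Program C. Lowest rate is 4.76% → Program A.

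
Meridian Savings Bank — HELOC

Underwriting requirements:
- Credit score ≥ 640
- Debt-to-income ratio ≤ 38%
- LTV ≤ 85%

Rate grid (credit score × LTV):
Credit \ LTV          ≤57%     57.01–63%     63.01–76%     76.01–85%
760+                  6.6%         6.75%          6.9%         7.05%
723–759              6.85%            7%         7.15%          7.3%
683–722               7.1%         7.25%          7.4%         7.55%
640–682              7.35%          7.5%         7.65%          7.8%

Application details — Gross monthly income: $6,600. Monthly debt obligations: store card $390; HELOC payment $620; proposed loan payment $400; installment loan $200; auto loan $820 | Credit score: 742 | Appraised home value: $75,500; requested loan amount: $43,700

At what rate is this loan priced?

7%

Credit score 742 ≥ 640; Total monthly debts = (390 + 620 + 400 + 200 + 820) = 2,430. DTI = 2,430/6,600 = 36.8% ≤ 38%
Loan-to-value = 43,700/75,500 = 57.9% — pass (85% max)
Credit 742 → row 723–759; LTV 57.9% → column 57.01–63%. Grid cell → 7%.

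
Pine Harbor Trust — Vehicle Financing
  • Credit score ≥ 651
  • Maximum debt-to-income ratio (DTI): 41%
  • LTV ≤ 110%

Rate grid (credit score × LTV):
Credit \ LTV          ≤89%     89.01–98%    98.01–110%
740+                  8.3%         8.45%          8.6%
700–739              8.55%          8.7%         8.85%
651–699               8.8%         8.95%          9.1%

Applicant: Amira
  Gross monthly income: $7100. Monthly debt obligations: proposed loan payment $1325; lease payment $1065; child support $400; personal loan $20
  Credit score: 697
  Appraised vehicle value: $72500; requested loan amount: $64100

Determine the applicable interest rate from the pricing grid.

8.8%

Credit score 697 ≥ 651; Total monthly debts = (1,325 + 1,065 + 400 + 20) = 2,810. DTI = 2,810/7,100 = 39.6% ≤ 41%
Loan-to-value = 64,100/72,500 = 88.4% — pass (110% max)
Score 697 is in the 651–699 band; LTV 88.4% is in the ≤89% band → 8.8%.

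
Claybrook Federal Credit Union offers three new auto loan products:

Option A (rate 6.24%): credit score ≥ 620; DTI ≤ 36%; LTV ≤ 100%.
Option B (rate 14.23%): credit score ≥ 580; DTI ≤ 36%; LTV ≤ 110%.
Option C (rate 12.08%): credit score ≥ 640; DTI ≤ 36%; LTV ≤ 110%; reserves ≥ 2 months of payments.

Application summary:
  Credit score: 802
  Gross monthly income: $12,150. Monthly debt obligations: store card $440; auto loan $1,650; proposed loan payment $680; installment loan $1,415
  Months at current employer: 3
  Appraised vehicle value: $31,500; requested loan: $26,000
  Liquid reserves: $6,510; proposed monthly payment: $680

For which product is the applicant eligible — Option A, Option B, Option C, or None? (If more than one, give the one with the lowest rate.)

Total debts = (440 + 1,650 + 680 + 1,415) = 4,185; DTI = 4,185/12,150 = 34.4%.
LTV = 26,000/31,500 = 82.5%.
Reserves = 6,510/680 = 9.6 months.
Option A: score 802 ≥ 620; DTI 34.4% ≤ 36%; LTV 82.5% ≤ 100% → qualifies.
Option B: score 802 ≥ 580; DTI 34.4% ≤ 36%; LTV 82.5% ≤ 110% → qualifies.
Option C: score 802 ≥ 640; DTI 34.4% ≤ 36%; LTV 82.5% ≤ 110%; reserves 9.6 ≥ 2 mo → qualifies.
Qualifying: Option A, Option B, Option C. Lowest rate is 6.24% → Option A.

Option A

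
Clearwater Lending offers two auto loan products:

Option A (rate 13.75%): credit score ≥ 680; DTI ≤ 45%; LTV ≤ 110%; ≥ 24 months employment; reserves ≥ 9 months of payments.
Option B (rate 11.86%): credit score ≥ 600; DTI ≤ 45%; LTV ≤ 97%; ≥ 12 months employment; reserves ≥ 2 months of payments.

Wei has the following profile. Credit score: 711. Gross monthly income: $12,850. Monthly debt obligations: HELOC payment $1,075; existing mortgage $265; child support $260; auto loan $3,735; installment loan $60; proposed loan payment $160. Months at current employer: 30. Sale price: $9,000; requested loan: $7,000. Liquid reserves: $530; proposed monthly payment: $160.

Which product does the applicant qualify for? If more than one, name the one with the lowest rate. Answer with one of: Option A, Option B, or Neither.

Total debts = (1,075 + 265 + 260 + 3,735 + 60 + 160) = 5,555; DTI = 5,555/12,850 = 43.2%.
LTV = 7,000/9,000 = 77.8%.
Reserves = 530/160 = 3.3 months.
Option A: score 711 ≥ 680; DTI 43.2% ≤ 45%; LTV 77.8% ≤ 110%; employment 30 ≥ 24 mo; reserves 3.3 < 9 mo → does not qualify.
Option B: score 711 ≥ 600; DTI 43.2% ≤ 45%; LTV 77.8% ≤ 97%; employment 30 ≥ 12 mo; reserves 3.3 ≥ 2 mo → qualifies.

Option B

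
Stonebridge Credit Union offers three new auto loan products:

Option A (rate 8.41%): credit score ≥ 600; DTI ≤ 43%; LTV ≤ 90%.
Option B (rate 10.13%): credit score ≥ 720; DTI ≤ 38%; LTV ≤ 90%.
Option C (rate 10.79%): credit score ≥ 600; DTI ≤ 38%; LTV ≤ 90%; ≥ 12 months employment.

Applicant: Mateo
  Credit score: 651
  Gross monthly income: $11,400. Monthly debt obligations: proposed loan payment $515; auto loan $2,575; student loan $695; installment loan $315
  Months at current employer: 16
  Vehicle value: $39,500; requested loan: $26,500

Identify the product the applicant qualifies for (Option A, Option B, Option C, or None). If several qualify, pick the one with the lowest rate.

Option A

Total debts = (515 + 2,575 + 695 + 315) = 4,100; DTI = 4,100/11,400 = 36%.
LTV = 26,500/39,500 = 67.1%.
Option A: score 651 ≥ 600; DTI 36% ≤ 43%; LTV 67.1% ≤ 90% → qualifies.
Option B: score 651 < 720; DTI 36% ≤ 38%; LTV 67.1% ≤ 90% → does not qualify.
Option C: score 651 ≥ 600; DTI 36% ≤ 38%; LTV 67.1% ≤ 90%; employment 16 ≥ 12 mo → qualifies.
Qualifying: Option A, Option C. Lowest rate is 8.41% → Option A.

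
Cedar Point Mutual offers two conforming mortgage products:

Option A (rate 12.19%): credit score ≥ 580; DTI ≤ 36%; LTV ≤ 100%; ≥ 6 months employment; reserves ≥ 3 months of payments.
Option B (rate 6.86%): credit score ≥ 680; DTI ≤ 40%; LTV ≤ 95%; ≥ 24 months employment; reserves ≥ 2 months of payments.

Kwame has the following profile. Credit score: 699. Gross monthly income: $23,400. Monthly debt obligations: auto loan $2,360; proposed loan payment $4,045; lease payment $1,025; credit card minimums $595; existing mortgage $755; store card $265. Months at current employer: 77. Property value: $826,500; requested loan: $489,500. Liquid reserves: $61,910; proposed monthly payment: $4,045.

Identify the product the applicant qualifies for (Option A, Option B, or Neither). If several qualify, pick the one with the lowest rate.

Option B

Total debts = (2,360 + 4,045 + 1,025 + 595 + 755 + 265) = 9,045; DTI = 9,045/23,400 = 38.7%.
LTV = 489,500/826,500 = 59.2%.
Reserves = 61,910/4,045 = 15.3 months.
Option A: score 699 ≥ 580; DTI 38.7% > 36%; LTV 59.2% ≤ 100%; employment 77 ≥ 6 mo; reserves 15.3 ≥ 3 mo → does not qualify.
Option B: score 699 ≥ 680; DTI 38.7% ≤ 40%; LTV 59.2% ≤ 95%; employment 77 ≥ 24 mo; reserves 15.3 ≥ 2 mo → qualifies.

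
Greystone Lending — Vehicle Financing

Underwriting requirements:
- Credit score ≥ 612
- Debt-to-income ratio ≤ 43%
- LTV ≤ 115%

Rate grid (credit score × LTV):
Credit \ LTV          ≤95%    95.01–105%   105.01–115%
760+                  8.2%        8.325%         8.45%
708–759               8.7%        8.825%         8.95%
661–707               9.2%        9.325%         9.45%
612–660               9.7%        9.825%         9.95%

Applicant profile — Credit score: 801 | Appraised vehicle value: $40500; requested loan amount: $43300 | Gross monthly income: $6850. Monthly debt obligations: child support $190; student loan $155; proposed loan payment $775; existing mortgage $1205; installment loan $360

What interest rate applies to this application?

Credit score 801 ≥ 612; Total monthly debts = (190 + 155 + 775 + 1,205 + 360) = 2,685. DTI: 2,685 ÷ 6,850 = 39.2%, within the 43% cap
Loan-to-value = 43,300/40,500 = 106.9% — pass (115% max)
Credit 801 → row 760+; LTV 106.9% → column 105.01–115%. Grid cell → 8.45%.

8.45%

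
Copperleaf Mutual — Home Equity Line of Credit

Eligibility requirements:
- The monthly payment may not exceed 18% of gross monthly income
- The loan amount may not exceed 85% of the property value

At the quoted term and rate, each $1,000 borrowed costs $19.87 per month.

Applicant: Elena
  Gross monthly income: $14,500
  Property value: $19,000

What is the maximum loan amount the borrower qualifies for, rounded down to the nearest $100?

Payment cap: 18% × $14,500 = $2,610/month.
At $19.87 per $1,000, that supports 2,610/19.87 × 1,000 ≈ $131,353 → $131,300.
LTV cap: 85% × $19,000 = $16,150 → $16,100.
Binding constraint: loan-to-value.

$16,100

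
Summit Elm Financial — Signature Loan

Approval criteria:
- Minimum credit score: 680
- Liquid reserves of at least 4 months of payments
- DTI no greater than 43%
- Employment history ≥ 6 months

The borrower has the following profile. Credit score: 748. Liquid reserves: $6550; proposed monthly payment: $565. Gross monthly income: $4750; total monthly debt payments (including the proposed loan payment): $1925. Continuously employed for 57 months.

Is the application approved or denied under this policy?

Credit score 748 ≥ 680 (meets)
Reserves: 6,550 ÷ 565 = 11.6 months (meets 4-month minimum)
Debt-to-income = 1,925/4,750 = 40.5% — meets 43% limit
Employment 57 ≥ 6 months
All criteria satisfied.

Approved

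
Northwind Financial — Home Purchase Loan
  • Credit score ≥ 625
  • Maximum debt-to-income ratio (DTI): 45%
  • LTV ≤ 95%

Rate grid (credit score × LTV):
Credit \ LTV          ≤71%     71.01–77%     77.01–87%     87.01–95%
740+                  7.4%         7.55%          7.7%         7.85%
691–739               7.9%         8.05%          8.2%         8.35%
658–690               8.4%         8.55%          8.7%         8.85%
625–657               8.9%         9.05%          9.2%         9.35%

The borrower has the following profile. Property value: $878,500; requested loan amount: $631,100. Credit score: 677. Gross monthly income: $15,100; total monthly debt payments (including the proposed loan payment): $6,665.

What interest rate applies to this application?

Credit score 677 ≥ 625; DTI: 6,665 ÷ 15,100 = 44.1%, within the 45% cap
LTV = 631,100/878,500 = 71.8% ≤ 95%
Credit 677 → row 658–690; LTV 71.8% → column 71.01–77%. Grid cell → 8.55%.

8.55%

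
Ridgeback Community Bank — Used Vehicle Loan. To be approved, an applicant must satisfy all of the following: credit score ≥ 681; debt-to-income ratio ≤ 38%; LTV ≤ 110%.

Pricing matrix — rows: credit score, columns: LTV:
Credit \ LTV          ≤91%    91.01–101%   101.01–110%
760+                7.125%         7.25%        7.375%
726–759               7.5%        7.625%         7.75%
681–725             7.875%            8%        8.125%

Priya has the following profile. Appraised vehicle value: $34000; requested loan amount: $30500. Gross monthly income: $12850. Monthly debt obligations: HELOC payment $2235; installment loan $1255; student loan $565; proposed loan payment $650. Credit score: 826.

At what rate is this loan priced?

7.125%

Credit score 826 ≥ 681; Total monthly debts = (2,235 + 1,255 + 565 + 650) = 4,705. DTI = 4,705/12,850 = 36.6% ≤ 38%
LTV = 30,500/34,000 = 89.7% ≤ 110%
Score 826 is in the 760+ band; LTV 89.7% is in the ≤91% band → 7.125%.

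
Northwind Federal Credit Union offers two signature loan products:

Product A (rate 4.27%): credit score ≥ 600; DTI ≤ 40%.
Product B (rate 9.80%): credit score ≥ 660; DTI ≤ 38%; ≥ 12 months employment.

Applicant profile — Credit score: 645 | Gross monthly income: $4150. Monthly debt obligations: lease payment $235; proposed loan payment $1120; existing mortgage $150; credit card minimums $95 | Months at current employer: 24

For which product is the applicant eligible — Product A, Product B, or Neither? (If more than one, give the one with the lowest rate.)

Product A

Total debts = (235 + 1,120 + 150 + 95) = 1,600; DTI = 1,600/4,150 = 38.6%.
Product A: score 645 ≥ 600; DTI 38.6% ≤ 40% → qualifies.
Product B: score 645 < 660; DTI 38.6% > 38%; employment 24 ≥ 12 mo → does not qualify.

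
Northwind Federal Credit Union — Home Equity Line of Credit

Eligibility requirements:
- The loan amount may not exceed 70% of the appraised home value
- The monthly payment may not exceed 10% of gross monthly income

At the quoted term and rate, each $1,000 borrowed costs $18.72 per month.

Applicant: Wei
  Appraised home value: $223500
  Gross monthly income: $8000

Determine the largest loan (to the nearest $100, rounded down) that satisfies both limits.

$42,700

Payment cap: 10% × $8,000 = $800/month.
At $18.72 per $1,000, that supports 800/18.72 × 1,000 ≈ $42,735 → $42,700.
LTV cap: 70% × $223,500 = $156,450 → $156,400.
Binding constraint: payment-to-income.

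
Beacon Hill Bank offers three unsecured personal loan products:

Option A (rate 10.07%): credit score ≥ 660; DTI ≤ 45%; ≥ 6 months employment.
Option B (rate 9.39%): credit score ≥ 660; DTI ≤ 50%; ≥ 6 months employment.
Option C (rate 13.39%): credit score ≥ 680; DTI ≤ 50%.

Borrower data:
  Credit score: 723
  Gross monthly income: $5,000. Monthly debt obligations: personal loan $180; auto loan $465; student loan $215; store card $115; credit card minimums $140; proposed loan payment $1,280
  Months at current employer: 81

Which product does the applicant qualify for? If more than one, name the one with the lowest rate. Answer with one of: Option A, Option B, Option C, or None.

Option B

Total debts = (180 + 465 + 215 + 115 + 140 + 1,280) = 2,395; DTI = 2,395/5,000 = 47.9%.
Option A: score 723 ≥ 660; DTI 47.9% > 45%; employment 81 ≥ 6 mo → does not qualify.
Option B: score 723 ≥ 660; DTI 47.9% ≤ 50%; employment 81 ≥ 6 mo → qualifies.
Option C: score 723 ≥ 680; DTI 47.9% ≤ 50% → qualifies.
Qualifying: Option B, Option C. Lowest rate is 9.39% → Option B.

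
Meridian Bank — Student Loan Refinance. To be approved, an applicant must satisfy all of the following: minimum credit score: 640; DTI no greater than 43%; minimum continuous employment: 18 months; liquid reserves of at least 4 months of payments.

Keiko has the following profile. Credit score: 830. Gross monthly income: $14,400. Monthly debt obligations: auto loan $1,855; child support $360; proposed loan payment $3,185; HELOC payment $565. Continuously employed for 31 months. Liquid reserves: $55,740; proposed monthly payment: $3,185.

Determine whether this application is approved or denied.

Credit score 830 ≥ 640 (meets)
Total monthly debts = (1,855 + 360 + 3,185 + 565) = 5,965. DTI = 5,965/14,400 = 41.4% ≤ 43%
Employment 31 ≥ 18 months
Liquid reserves cover 55,740/3,185 = 17.5 months — ≥ 4 required
All criteria satisfied.

Approved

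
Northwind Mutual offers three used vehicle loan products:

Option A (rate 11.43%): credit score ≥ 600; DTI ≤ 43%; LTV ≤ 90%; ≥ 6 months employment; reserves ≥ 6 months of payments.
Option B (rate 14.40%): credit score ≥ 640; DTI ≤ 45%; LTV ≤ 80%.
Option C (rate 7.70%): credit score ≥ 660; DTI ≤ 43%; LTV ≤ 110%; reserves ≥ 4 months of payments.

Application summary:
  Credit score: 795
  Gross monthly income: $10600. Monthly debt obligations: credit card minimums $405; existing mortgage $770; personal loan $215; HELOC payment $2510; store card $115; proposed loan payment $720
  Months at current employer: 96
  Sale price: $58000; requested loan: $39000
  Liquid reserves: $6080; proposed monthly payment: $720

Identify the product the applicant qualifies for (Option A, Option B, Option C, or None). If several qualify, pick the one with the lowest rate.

Total debts = (405 + 770 + 215 + 2,510 + 115 + 720) = 4,735; DTI = 4,735/10,600 = 44.7%.
LTV = 39,000/58,000 = 67.2%.
Reserves = 6,080/720 = 8.4 months.
Option A: score 795 ≥ 600; DTI 44.7% > 43%; LTV 67.2% ≤ 90%; employment 96 ≥ 6 mo; reserves 8.4 ≥ 6 mo → does not qualify.
Option B: score 795 ≥ 640; DTI 44.7% ≤ 45%; LTV 67.2% ≤ 80% → qualifies.
Option C: score 795 ≥ 660; DTI 44.7% > 43%; LTV 67.2% ≤ 110%; reserves 8.4 ≥ 4 mo → does not qualify.

Option B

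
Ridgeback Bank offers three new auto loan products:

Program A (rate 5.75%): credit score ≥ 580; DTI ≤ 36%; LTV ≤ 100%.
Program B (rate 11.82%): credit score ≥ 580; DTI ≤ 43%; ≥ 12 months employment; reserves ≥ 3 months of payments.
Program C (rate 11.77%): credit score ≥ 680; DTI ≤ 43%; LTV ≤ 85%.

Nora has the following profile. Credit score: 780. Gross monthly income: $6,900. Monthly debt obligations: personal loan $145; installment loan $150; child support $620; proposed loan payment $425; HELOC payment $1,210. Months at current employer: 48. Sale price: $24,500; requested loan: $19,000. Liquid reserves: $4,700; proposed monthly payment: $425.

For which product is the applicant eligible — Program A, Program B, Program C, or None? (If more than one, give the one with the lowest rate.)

Total debts = (145 + 150 + 620 + 425 + 1,210) = 2,550; DTI = 2,550/6,900 = 37%.
LTV = 19,000/24,500 = 77.6%.
Reserves = 4,700/425 = 11.1 months.
Program A: score 780 ≥ 580; DTI 37% > 36%; LTV 77.6% ≤ 100% → does not qualify.
Program B: score 780 ≥ 580; DTI 37% ≤ 43%; employment 48 ≥ 12 mo; reserves 11.1 ≥ 3 mo → qualifies.
Program C: score 780 ≥ 680; DTI 37% ≤ 43%; LTV 77.6% ≤ 85% → qualifies.
Qualifying: Program B, Program C. Lowest rate is 11.77% → Program C.

Program C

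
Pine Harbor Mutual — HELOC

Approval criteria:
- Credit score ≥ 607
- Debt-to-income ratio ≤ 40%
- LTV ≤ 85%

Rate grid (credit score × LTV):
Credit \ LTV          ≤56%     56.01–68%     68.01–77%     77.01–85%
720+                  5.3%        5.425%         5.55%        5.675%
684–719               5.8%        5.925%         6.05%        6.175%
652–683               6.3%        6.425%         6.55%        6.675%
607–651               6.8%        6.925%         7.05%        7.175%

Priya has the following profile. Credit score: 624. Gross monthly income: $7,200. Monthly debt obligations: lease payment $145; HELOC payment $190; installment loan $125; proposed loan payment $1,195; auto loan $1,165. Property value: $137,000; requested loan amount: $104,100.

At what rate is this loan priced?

Credit score 624 ≥ 607; Total monthly debts = (145 + 190 + 125 + 1,195 + 1,165) = 2,820. Debt-to-income = 2,820/7,200 = 39.2% — meets 40% limit
LTV = 104,100/137,000 = 76% ≤ 85%
Credit 624 → row 607–651; LTV 76% → column 68.01–77%. Grid cell → 7.05%.

7.05%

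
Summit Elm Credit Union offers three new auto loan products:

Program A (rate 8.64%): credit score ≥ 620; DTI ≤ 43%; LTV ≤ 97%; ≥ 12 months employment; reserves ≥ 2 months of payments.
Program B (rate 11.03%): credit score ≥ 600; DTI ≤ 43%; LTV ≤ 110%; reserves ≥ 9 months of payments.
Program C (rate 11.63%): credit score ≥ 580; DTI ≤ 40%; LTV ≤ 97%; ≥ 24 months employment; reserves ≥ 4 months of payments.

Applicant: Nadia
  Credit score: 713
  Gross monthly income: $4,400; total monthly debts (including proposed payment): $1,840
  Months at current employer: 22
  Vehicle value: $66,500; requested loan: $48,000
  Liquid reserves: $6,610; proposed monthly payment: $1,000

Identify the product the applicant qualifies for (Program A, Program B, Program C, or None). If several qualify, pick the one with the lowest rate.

DTI = 1,840/4,400 = 41.8%.
LTV = 48,000/66,500 = 72.2%.
Reserves = 6,610/1,000 = 6.6 months.
Program A: score 713 ≥ 620; DTI 41.8% ≤ 43%; LTV 72.2% ≤ 97%; employment 22 ≥ 12 mo; reserves 6.6 ≥ 2 mo → qualifies.
Program B: score 713 ≥ 600; DTI 41.8% ≤ 43%; LTV 72.2% ≤ 110%; reserves 6.6 < 9 mo → does not qualify.
Program C: score 713 ≥ 580; DTI 41.8% > 40%; LTV 72.2% ≤ 97%; employment 22 < 24 mo; reserves 6.6 ≥ 4 mo → does not qualify.

Program A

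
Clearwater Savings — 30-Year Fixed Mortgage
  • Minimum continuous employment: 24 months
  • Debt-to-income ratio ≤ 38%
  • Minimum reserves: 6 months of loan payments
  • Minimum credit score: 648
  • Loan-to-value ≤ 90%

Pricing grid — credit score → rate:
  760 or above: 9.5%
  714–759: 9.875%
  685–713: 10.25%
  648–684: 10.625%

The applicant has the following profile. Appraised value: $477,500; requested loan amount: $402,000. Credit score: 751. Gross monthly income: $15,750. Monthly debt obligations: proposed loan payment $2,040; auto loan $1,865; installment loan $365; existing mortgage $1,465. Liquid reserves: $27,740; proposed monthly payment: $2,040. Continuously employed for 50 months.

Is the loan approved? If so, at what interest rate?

Approved at 9.875%

Credit score 751 ≥ 648 (meets minimum)
Reserves = 27,740/2,040 = 13.6 months ≥ 6
LTV: 402,000 ÷ 477,500 = 84.2%, within 90% cap
Employment 50 ≥ 24 months
Total monthly debts = (2,040 + 1,865 + 365 + 1,465) = 5,735. Debt-to-income = 5,735/15,750 = 36.4% — meets 38% limit
All requirements met. Score 751 falls in the 714–759 tier → 9.875%.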